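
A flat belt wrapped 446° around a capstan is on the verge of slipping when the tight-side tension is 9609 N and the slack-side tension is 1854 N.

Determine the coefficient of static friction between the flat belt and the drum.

μ ≈ 0.211

T₂/T₁ = e^{μβ} → μ = ln(T₂/T₁)/β.
β = 446° = 7.784 rad.
μ = ln(9609/1854)/7.784 = ln(5.183)/7.784 = 0.211.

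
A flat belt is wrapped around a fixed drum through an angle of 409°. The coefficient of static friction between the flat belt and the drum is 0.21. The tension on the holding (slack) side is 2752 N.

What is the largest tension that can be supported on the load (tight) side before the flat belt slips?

T_max ≈ 12300 N

At impending slip the capstan equation gives T₂/T₁ = e^{μβ} with β in radians.
β = 409° × π/180 = 7.138 rad.
e^{μβ} = e^{0.21×7.138} = 4.477.
T₂ = T₁ · e^{μβ} = 2752 × 4.477 = 12300 N.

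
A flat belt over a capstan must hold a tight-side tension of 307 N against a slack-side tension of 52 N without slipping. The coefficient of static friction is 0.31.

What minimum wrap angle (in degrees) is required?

β_min ≈ 328°

T₂/T₁ = e^{μβ} → β = ln(T₂/T₁)/μ.
β = ln(307/52)/0.31 = 1.776/0.31 = 5.728 rad.
In degrees: β = 5.728 × 180/π = 328°.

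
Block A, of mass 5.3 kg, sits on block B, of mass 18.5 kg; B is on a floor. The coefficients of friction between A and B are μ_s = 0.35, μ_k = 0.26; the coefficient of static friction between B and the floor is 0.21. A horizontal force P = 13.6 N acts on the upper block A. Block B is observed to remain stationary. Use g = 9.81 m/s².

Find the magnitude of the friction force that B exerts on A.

The normal force B exerts on A is simply A's weight, N₁ = 51.99 N.
Maximum static friction on A from B: μ_s N₁ = 0.35×51.99 = 18.2 N.
P = 13.6 N is within that limit, so A and B move together (both at rest); the A–B friction is simply f₁ = P = 13.6 N.
B experiences an equal 13.6 N forward from A (third law). B is in equilibrium, so the floor supplies f₂ = 13.6 N of static friction (limit μ_s(m_A+m_B)g = 49.03 N, not exceeded).

f ≈ 13.6 N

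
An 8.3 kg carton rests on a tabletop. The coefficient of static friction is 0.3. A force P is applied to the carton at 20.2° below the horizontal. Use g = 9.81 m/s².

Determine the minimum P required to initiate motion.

P ≈ 29.3 N

N = m g + P sin α (the push presses the carton into the tabletop).
At impending slip, P cos α = μ_s N = μ_s (m g + P sin α).
Solving: P (cos α − μ_s sin α) = μ_s m g → P = 0.3×81.4/(cos 20.2° − 0.3 sin 20.2°) = 24.4/0.8349 = 29.3 N.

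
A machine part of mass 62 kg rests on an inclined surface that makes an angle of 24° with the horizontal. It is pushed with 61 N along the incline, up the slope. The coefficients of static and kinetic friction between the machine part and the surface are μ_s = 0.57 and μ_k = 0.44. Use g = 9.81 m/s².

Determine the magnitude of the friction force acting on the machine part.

The normal reaction is N = m g cos θ = 555.6 N.
Parallel to the incline, ΣF = 0 gives f = m g sin θ − P = 247.4 − 61 = 186.4 N (up-slope positive).
The static-friction ceiling is μ_s N = 0.57 × 555.6 = 316.7 N.
Since |186.4| ≤ 316.7 N, the machine part remains in static equilibrium and friction takes exactly the required value.

f ≈ 186 N (up the incline)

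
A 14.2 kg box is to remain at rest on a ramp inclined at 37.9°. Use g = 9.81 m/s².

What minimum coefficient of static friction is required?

At the slip threshold m g sin θ = μ_s m g cos θ, so μ_s,min = tan θ.
μ_s,min = tan 37.9° = 0.778.

μ_s,min ≈ 0.778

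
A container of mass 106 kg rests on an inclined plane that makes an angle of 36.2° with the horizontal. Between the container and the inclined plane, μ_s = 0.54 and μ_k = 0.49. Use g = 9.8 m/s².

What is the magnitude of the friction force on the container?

f ≈ 411 N (up the incline)

Perpendicular to the surface, N = m g cos θ = 106·9.8·cos 36.2° = 838.3 N.
For equilibrium along the incline, friction must balance the weight component: f = m g sin θ = 613.5 N up the slope.
Maximum static friction available: μ_s N = 0.54 × 838.3 = 452.7 N.
Since |613.5| > 452.7 N, static friction cannot hold it; the container slides down the incline and kinetic friction applies: f = μ_k N = 0.49 × 838.3 = 411 N.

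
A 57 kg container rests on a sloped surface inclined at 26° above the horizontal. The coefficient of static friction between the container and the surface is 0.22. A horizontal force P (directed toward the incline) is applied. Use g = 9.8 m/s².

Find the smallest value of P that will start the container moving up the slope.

P ≈ 443 N

At impending motion up the slope, friction acts down-slope at its limit: f = μ_s N.
Perpendicular to the incline: N = m g cos θ + P sin θ.
Along the incline: P cos θ = m g sin θ + μ_s N = m g sin θ + μ_s (m g cos θ + P sin θ).
Solving, P (cos θ − μ_s sin θ) = m g (sin θ + μ_s cos θ), so P = 57×9.8×(sin 26° + 0.22 cos 26°)/(cos 26° − 0.22 sin 26°) = 559×0.6361/0.8024 = 443 N.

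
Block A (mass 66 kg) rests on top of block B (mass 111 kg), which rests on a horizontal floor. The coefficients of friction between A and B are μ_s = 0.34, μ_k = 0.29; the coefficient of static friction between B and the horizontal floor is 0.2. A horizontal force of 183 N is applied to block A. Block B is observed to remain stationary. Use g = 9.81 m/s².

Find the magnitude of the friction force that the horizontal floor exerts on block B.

f ≈ 183 N

The normal force B exerts on A is simply A's weight, N₁ = 647.5 N.
So the A–B interface can sustain at most μ_s N₁ = 220.1 N of static friction.
Since P = 183 N ≤ 220.1 N, A does not slip on B; friction on A equals P = 183 N.
B experiences an equal 183 N forward from A (third law). B is in equilibrium, so the floor supplies f₂ = 183 N of static friction (limit μ_s(m_A+m_B)g = 347.3 N, not exceeded).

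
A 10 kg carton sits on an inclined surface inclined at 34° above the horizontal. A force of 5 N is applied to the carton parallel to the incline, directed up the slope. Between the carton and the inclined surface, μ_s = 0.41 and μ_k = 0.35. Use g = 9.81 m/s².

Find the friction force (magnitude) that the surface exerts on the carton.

Perpendicular to the surface, N = m g cos θ = 10·9.81·cos 34° = 81.33 N.
For equilibrium along the incline the friction force must supply f = m g sin θ − P = 54.86 − 5 = 49.86 N (positive meaning up-slope).
Static friction can supply at most μ_s N = 33.34 N.
Since |49.86| > 33.34 N, static friction cannot hold it; the carton slides down the incline and kinetic friction applies: f = μ_k N = 0.35 × 81.33 = 28.5 N.

f ≈ 28.5 N (up the incline)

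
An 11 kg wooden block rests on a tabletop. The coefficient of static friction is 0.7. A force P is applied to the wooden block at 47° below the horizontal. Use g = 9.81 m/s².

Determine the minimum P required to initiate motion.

P ≈ 444 N

N = m g + P sin α (the push presses the wooden block into the tabletop).
At impending slip, P cos α = μ_s N = μ_s (m g + P sin α).
Solving: P (cos α − μ_s sin α) = μ_s m g → P = 0.7×108/(cos 47° − 0.7 sin 47°) = 75.5/0.1701 = 444 N.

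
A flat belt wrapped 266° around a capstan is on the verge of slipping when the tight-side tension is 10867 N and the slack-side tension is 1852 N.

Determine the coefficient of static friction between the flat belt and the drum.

μ ≈ 0.381

T₂/T₁ = e^{μβ} → μ = ln(T₂/T₁)/β.
β = 266° = 4.643 rad.
μ = ln(10867/1852)/4.643 = ln(5.868)/4.643 = 0.381.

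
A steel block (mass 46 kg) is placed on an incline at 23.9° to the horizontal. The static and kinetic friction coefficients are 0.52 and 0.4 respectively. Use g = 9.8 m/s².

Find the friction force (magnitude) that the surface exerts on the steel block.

f ≈ 183 N (up the incline)

Perpendicular to the surface, N = m g cos θ = 46·9.8·cos 23.9° = 412.1 N.
For equilibrium along the incline, friction must balance the weight component: f = m g sin θ = 182.6 N up the slope.
Static friction can supply at most μ_s N = 214.3 N.
Since |182.6| ≤ 214.3 N, static friction is sufficient; f equals the required value, not μ_s N.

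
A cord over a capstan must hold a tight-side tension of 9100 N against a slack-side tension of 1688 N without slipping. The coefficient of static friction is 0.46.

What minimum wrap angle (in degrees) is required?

β_min ≈ 210°

T₂/T₁ = e^{μβ} → β = ln(T₂/T₁)/μ.
β = ln(9100/1688)/0.46 = 1.685/0.46 = 3.662 rad.
In degrees: β = 3.662 × 180/π = 210°.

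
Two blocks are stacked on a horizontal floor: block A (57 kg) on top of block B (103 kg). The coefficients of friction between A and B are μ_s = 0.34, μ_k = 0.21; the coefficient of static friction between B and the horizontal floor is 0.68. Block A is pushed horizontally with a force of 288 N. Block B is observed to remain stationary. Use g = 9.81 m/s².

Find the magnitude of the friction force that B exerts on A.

The normal force B exerts on A is simply A's weight, N₁ = 559.2 N.
So the A–B interface can sustain at most μ_s N₁ = 190.1 N of static friction.
Since P = 288 N > 190.1 N, A slides on B; the A–B friction is kinetic: f₁ = μ_k N₁ = 0.21×559.2 = 117 N.
By Newton's third law B feels 117 N forward from A. With B stationary, the floor's static friction on B balances it: f₂ = 117 N (well within μ_s(m_A+m_B)g = 1067 N).

f ≈ 117 N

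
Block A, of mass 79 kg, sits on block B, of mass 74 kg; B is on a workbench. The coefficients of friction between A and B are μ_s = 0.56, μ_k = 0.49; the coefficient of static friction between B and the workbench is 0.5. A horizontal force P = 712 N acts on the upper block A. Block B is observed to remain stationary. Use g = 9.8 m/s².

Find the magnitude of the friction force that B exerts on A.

f ≈ 379 N

The normal force B exerts on A is simply A's weight, N₁ = 774.2 N.
So the A–B interface can sustain at most μ_s N₁ = 433.6 N of static friction.
Since P = 712 N > 433.6 N, A slides on B; the A–B friction is kinetic: f₁ = μ_k N₁ = 0.49×774.2 = 379 N.
B experiences an equal 379 N forward from A (third law). B is in equilibrium, so the floor supplies f₂ = 379 N of static friction (limit μ_s(m_A+m_B)g = 749.7 N, not exceeded).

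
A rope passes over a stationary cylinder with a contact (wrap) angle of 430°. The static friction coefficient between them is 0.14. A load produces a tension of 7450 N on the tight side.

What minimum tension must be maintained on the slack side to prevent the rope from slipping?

Capstan equation at impending slip: T_tight/T_slack = e^{μβ}.
β = 430° = 7.505 rad; e^{μβ} = e^{0.14×7.505} = 2.86.
T_slack = T_tight / e^{μβ} = 7450 / 2.86 = 2610 N.

T_min ≈ 2610 N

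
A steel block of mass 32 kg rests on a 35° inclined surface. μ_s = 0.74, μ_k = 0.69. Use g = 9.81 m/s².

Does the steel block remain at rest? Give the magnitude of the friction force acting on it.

N = m g cos θ = 257 N.
Down-slope weight component: m g sin θ = 180 N.
μ_s N = 190 N.
180 ≤ 190 N, so it stays put; friction = 180 N.

f ≈ 180 N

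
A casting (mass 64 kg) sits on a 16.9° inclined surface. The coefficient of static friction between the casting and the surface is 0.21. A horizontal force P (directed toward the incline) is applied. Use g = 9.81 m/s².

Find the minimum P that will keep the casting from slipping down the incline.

P_min ≈ 55.4 N

The casting tends to slide down (tan θ > μ_s), so at the point of impending slip friction acts up-slope at its limit: f = μ_s N.
Perpendicular to the incline: N = m g cos θ + P sin θ.
Along the incline: P cos θ + μ_s N = m g sin θ, i.e. P cos θ + μ_s (m g cos θ + P sin θ) = m g sin θ.
Solving, P (cos θ + μ_s sin θ) = m g (sin θ − μ_s cos θ), so P = 628×0.08977/1.018 = 55.4 N.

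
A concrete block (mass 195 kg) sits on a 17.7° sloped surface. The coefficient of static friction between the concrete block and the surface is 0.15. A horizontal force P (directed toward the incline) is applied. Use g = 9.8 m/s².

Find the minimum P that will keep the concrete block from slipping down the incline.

The concrete block tends to slide down (tan θ > μ_s), so at the point of impending slip friction acts up-slope at its limit: f = μ_s N.
Perpendicular to the incline: N = m g cos θ + P sin θ.
Along the incline: P cos θ + μ_s N = m g sin θ, i.e. P cos θ + μ_s (m g cos θ + P sin θ) = m g sin θ.
Solving, P (cos θ + μ_s sin θ) = m g (sin θ − μ_s cos θ), so P = 1910×0.1611/0.9983 = 308 N.

P_min ≈ 308 N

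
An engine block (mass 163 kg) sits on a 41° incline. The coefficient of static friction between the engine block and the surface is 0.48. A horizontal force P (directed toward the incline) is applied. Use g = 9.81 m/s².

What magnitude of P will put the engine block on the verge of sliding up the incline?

At impending motion up the slope, friction acts down-slope at its limit: f = μ_s N.
Perpendicular to the incline: N = m g cos θ + P sin θ.
Along the incline: P cos θ = m g sin θ + μ_s N = m g sin θ + μ_s (m g cos θ + P sin θ).
Solving, P (cos θ − μ_s sin θ) = m g (sin θ + μ_s cos θ), so P = 163×9.81×(sin 41° + 0.48 cos 41°)/(cos 41° − 0.48 sin 41°) = 1600×1.018/0.4398 = 3700 N.

P ≈ 3700 N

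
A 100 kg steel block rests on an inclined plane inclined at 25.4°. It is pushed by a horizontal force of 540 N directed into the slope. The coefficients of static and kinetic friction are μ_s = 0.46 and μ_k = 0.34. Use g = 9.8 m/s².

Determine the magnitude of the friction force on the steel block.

Resolve perpendicular to the incline: N = m g cos θ + P sin θ = 100×9.8×cos 25.4° + 540×sin 25.4° = 1117 N.
Along the incline, the net driving force (taking up-slope positive) is P cos θ − m g sin θ = 487.8 − 420.4 = 67.44 N, so equilibrium requires friction f = -67.44 N (down-slope).
The limit of static friction is μ_s N = 513.8 N.
|f_req| = 67.44 ≤ 513.8 N → the steel block is in equilibrium; friction equals the required value.

f ≈ 67.4 N (down the incline)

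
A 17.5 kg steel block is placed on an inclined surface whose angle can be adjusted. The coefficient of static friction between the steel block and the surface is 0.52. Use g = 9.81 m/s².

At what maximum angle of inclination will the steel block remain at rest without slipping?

θ_max ≈ 27.5°

At the slip threshold, m g sin θ = μ_s · m g cos θ, so tan θ = μ_s.
θ_max = arctan(0.52) = 27.5°.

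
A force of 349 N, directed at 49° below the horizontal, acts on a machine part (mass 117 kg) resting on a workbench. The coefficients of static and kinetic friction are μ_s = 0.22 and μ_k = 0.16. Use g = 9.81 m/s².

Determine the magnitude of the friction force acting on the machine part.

N = m g + P sin α = 1148 + 349×sin 49° = 1411 N.
The horizontal driving force is P cos α = 229 N, so equilibrium needs friction f = 229 N.
The static-friction limit is μ_s N = 310.5 N.
229 ≤ 310.5 N → static; friction equals the required 229 N.

f ≈ 229 N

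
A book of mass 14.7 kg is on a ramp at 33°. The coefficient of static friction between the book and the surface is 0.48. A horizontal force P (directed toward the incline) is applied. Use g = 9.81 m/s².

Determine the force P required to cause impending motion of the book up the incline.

P ≈ 237 N

At impending motion up the slope, friction acts down-slope at its limit: f = μ_s N.
Perpendicular to the incline: N = m g cos θ + P sin θ.
Along the incline: P cos θ = m g sin θ + μ_s N = m g sin θ + μ_s (m g cos θ + P sin θ).
Solving, P (cos θ − μ_s sin θ) = m g (sin θ + μ_s cos θ), so P = 14.7×9.81×(sin 33° + 0.48 cos 33°)/(cos 33° − 0.48 sin 33°) = 144×0.9472/0.5772 = 237 N.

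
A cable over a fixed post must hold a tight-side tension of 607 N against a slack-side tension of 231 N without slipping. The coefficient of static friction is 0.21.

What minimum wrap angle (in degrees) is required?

T₂/T₁ = e^{μβ} → β = ln(T₂/T₁)/μ.
β = ln(607/231)/0.21 = 0.9661/0.21 = 4.601 rad.
In degrees: β = 4.601 × 180/π = 264°.

β_min ≈ 264°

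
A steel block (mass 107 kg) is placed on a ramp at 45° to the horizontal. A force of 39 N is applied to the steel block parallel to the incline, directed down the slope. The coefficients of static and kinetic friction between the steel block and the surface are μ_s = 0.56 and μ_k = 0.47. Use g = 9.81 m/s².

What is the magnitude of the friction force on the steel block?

Normal force: N = m g cos θ = 107 × 9.81 × cos 45° = 742.2 N.
For equilibrium along the incline the friction force must supply f = m g sin θ + P = 742.2 + 39 = 781.2 N (positive meaning up-slope).
The static-friction ceiling is μ_s N = 0.56 × 742.2 = 415.6 N.
Since |781.2| > 415.6 N, static friction cannot hold it; the steel block slides down the incline and kinetic friction applies: f = μ_k N = 0.47 × 742.2 = 349 N.

f ≈ 349 N (up the incline)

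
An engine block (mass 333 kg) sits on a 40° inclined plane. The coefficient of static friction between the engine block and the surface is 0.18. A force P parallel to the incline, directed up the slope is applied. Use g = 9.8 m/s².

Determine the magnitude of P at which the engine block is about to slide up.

P ≈ 2550 N

At impending motion up the slope, friction acts down-slope at its limit: f = μ_s N.
P is parallel to the surface, so N = m g cos θ = 2500 N.
Along the incline: P = m g sin θ + μ_s N = 2100 + 0.18×2500 = 2550 N.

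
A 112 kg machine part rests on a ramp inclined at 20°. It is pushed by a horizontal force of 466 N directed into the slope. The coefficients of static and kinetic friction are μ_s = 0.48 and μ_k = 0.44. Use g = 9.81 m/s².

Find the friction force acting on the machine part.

Normal direction: N = m g cos θ + P sin θ = 1192 N.
Along the incline, the net driving force (taking up-slope positive) is P cos θ − m g sin θ = 437.9 − 375.8 = 62.11 N, so equilibrium requires friction f = -62.11 N (down-slope).
The limit of static friction is μ_s N = 572.1 N.
|f_req| = 62.11 ≤ 572.1 N → the machine part is in equilibrium; friction equals the required value.

f ≈ 62.1 N (down the incline)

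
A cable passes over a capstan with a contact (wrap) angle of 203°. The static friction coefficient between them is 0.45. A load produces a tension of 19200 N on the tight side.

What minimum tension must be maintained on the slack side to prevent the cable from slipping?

T_min ≈ 3900 N

Capstan equation at impending slip: T_tight/T_slack = e^{μβ}.
β = 203° = 3.543 rad; e^{μβ} = e^{0.45×3.543} = 4.925.
T_slack = T_tight / e^{μβ} = 19200 / 4.925 = 3900 N.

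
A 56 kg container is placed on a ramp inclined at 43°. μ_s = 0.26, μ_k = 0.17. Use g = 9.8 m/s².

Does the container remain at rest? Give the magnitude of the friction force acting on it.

N = m g cos θ = 401 N.
Down-slope weight component: m g sin θ = 374 N.
μ_s N = 104 N.
374 > 104 N, so it slides; kinetic friction f = μ_k N = 0.17×401 = 68.2 N.

f ≈ 68.2 N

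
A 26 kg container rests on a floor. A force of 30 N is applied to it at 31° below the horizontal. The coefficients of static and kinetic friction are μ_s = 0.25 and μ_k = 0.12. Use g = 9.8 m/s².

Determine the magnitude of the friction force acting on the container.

The vertical component of P adds to the normal force: N = m g + P sin α = 254.8 + 15.45 = 270.3 N.
For equilibrium, f = P cos α = 30×cos 31° = 25.72 N.
The static-friction limit is μ_s N = 67.56 N.
Since 25.72 N does not exceed the limit, the container stays at rest and f = 25.7 N.

f ≈ 25.7 N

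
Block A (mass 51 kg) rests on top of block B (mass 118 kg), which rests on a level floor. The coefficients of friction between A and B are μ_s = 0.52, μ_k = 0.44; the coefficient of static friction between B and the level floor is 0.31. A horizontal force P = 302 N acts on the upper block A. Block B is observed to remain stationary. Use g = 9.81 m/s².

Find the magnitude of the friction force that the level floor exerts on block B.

f ≈ 220 N

Normal force at the A–B interface: N₁ = m_A g = 500.3 N.
So the A–B interface can sustain at most μ_s N₁ = 260.2 N of static friction.
P = 302 N exceeds that limit, so A slips over B and the interface friction becomes kinetic: f₁ = μ_k N₁ = 0.44×500.3 = 220 N.
B experiences an equal 220 N forward from A (third law). B is in equilibrium, so the floor supplies f₂ = 220 N of static friction (limit μ_s(m_A+m_B)g = 513.9 N, not exceeded).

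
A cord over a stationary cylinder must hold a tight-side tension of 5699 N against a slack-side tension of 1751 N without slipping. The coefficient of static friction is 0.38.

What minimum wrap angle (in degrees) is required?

β_min ≈ 178°

T₂/T₁ = e^{μβ} → β = ln(T₂/T₁)/μ.
β = ln(5699/1751)/0.38 = 1.18/0.38 = 3.106 rad.
In degrees: β = 3.106 × 180/π = 178°.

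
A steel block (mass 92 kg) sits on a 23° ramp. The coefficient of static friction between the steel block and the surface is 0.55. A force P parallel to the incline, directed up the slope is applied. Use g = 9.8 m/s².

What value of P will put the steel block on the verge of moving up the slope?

At impending motion up the slope, friction acts down-slope at its limit: f = μ_s N.
P is parallel to the surface, so N = m g cos θ = 830 N.
Along the incline: P = m g sin θ + μ_s N = 352 + 0.55×830 = 809 N.

P ≈ 809 N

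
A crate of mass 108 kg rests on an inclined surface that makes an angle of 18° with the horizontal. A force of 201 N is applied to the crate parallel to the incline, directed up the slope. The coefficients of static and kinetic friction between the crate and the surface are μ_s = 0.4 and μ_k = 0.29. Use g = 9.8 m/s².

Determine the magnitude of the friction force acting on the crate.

f ≈ 126 N (up the incline)

Perpendicular to the surface, N = m g cos θ = 108·9.8·cos 18° = 1007 N.
The friction needed for equilibrium is m g sin θ − P = 327.1 − 201 = 126.1 N, measured positive up-slope.
Maximum static friction available: μ_s N = 0.4 × 1007 = 402.6 N.
Since |126.1| ≤ 402.6 N, static friction is sufficient; f equals the required value, not μ_s N.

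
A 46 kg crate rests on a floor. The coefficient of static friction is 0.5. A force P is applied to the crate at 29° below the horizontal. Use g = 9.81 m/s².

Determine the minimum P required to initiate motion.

P ≈ 357 N

N = m g + P sin α (the push presses the crate into the floor).
At impending slip, P cos α = μ_s N = μ_s (m g + P sin α).
Solving: P (cos α − μ_s sin α) = μ_s m g → P = 0.5×451/(cos 29° − 0.5 sin 29°) = 226/0.6322 = 357 N.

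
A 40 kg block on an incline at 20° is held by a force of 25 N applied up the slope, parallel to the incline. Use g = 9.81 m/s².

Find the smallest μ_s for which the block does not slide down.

N = m g cos θ = 368.7 N.
Friction must make up the shortfall along the incline: f = m g sin θ − P = 134.2 − 25 = 109.2 N.
At the threshold f = μ_s N, so μ_s,min = 109.2/368.7 = 0.296.

μ_s,min ≈ 0.296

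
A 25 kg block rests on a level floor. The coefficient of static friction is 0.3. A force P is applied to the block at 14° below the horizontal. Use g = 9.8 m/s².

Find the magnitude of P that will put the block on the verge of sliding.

P ≈ 81.9 N

N = m g + P sin α (the push presses the block into the level floor).
At impending slip, P cos α = μ_s N = μ_s (m g + P sin α).
Solving: P (cos α − μ_s sin α) = μ_s m g → P = 0.3×245/(cos 14° − 0.3 sin 14°) = 73.5/0.8977 = 81.9 N.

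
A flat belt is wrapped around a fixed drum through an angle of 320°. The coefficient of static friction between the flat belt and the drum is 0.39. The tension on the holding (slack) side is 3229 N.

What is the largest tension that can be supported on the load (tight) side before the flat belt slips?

At impending slip the capstan equation gives T₂/T₁ = e^{μβ} with β in radians.
β = 320° × π/180 = 5.585 rad.
e^{μβ} = e^{0.39×5.585} = 8.83.
T₂ = T₁ · e^{μβ} = 3229 × 8.83 = 28500 N.

T_max ≈ 28500 N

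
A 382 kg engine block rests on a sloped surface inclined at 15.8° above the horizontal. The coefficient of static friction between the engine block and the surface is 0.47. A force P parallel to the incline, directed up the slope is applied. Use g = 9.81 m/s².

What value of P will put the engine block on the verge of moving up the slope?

At impending motion up the slope, friction acts down-slope at its limit: f = μ_s N.
P is parallel to the surface, so N = m g cos θ = 3610 N.
Along the incline: P = m g sin θ + μ_s N = 1020 + 0.47×3610 = 2720 N.

P ≈ 2720 N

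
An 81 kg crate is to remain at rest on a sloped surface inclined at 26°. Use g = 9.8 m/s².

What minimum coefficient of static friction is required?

At the slip threshold m g sin θ = μ_s m g cos θ, so μ_s,min = tan θ.
μ_s,min = tan 26° = 0.488.

μ_s,min ≈ 0.488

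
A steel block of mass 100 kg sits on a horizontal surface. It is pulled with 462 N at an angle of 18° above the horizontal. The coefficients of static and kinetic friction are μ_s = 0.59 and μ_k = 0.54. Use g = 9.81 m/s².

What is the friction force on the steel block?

f ≈ 439 N

Vertical equilibrium gives N = m g − P sin α = 838.2 N.
Horizontally, friction must balance P cos α = 439.4 N.
μ_s N = 0.59 × 838.2 = 494.6 N.
Since 439.4 N does not exceed the limit, the steel block stays at rest and f = 439 N.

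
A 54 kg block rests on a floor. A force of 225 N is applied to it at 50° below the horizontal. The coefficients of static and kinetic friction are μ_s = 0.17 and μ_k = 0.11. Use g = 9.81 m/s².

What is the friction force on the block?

f ≈ 77.2 N

N = m g + P sin α = 529.7 + 225×sin 50° = 702.1 N.
The horizontal driving force is P cos α = 144.6 N, so equilibrium needs friction f = 144.6 N.
μ_s N = 0.17 × 702.1 = 119.4 N.
144.6 > 119.4 N → the block slides; f = μ_k N = 0.11×702.1 = 77.2 N.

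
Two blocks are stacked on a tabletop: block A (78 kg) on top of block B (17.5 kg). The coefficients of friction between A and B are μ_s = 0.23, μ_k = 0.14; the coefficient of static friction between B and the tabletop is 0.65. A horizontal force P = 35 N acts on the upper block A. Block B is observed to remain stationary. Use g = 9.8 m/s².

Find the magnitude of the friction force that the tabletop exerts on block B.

f ≈ 35 N

Normal force at the A–B interface: N₁ = m_A g = 764.4 N.
So the A–B interface can sustain at most μ_s N₁ = 175.8 N of static friction.
Since P = 35 N ≤ 175.8 N, A does not slip on B; friction on A equals P = 35 N.
By Newton's third law B feels 35 N forward from A. With B stationary, the floor's static friction on B balances it: f₂ = 35 N (well within μ_s(m_A+m_B)g = 608.3 N).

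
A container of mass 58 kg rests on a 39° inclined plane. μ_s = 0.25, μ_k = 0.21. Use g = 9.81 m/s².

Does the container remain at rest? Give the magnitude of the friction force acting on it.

N = m g cos θ = 442 N.
Down-slope weight component: m g sin θ = 358 N.
μ_s N = 111 N.
358 > 111 N, so it slides; kinetic friction f = μ_k N = 0.21×442 = 92.9 N.

f ≈ 92.9 N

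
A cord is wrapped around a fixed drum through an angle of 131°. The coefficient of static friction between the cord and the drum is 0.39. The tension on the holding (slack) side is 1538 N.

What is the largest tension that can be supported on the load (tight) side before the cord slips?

At impending slip the capstan equation gives T₂/T₁ = e^{μβ} with β in radians.
β = 131° × π/180 = 2.286 rad.
e^{μβ} = e^{0.39×2.286} = 2.439.
T₂ = T₁ · e^{μβ} = 1538 × 2.439 = 3750 N.

T_max ≈ 3750 N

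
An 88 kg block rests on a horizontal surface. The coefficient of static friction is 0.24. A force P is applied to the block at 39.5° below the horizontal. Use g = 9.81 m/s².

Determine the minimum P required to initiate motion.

N = m g + P sin α (the push presses the block into the horizontal surface).
At impending slip, P cos α = μ_s N = μ_s (m g + P sin α).
Solving: P (cos α − μ_s sin α) = μ_s m g → P = 0.24×863/(cos 39.5° − 0.24 sin 39.5°) = 207/0.619 = 335 N.

P ≈ 335 N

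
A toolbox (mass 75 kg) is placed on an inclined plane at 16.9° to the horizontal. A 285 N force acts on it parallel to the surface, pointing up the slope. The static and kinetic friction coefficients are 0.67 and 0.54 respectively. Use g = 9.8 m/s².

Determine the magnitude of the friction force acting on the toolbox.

The normal reaction is N = m g cos θ = 703.3 N.
The friction needed for equilibrium is m g sin θ − P = 213.7 − 285 = -71.33 N, measured positive up-slope.
The static-friction ceiling is μ_s N = 0.67 × 703.3 = 471.2 N.
Since |-71.33| ≤ 471.2 N, the toolbox remains in static equilibrium and friction takes exactly the required value.

f ≈ 71.3 N (down the incline)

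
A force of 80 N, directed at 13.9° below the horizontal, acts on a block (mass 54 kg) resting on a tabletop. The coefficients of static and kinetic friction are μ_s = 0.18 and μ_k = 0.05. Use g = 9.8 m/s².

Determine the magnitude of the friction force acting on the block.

f ≈ 77.7 N

Vertical equilibrium gives N = m g + P sin α = 548.4 N.
For equilibrium, f = P cos α = 80×cos 13.9° = 77.66 N.
The static-friction limit is μ_s N = 98.72 N.
Since 77.66 N does not exceed the limit, the block stays at rest and f = 77.7 N.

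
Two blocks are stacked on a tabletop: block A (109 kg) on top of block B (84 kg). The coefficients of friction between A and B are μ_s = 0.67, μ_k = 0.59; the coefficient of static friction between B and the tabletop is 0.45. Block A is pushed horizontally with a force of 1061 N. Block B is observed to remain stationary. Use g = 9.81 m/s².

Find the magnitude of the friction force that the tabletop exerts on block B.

The normal force B exerts on A is simply A's weight, N₁ = 1069 N.
So the A–B interface can sustain at most μ_s N₁ = 716.4 N of static friction.
Since P = 1061 N > 716.4 N, A slides on B; the A–B friction is kinetic: f₁ = μ_k N₁ = 0.59×1069 = 631 N.
B experiences an equal 631 N forward from A (third law). B is in equilibrium, so the floor supplies f₂ = 631 N of static friction (limit μ_s(m_A+m_B)g = 852 N, not exceeded).

f ≈ 631 N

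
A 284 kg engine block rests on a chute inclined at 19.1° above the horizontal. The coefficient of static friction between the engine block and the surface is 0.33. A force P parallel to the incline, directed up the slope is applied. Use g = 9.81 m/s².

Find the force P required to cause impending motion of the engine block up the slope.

At impending motion up the slope, friction acts down-slope at its limit: f = μ_s N.
P is parallel to the surface, so N = m g cos θ = 2630 N.
Along the incline: P = m g sin θ + μ_s N = 912 + 0.33×2630 = 1780 N.

P ≈ 1780 N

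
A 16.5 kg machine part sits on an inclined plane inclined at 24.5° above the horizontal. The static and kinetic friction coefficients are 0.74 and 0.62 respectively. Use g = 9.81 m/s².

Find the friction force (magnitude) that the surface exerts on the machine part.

f ≈ 67.1 N (up the incline)

Perpendicular to the surface, N = m g cos θ = 16.5·9.81·cos 24.5° = 147.3 N.
For equilibrium along the incline, friction must balance the weight component: f = m g sin θ = 67.12 N up the slope.
Static friction can supply at most μ_s N = 109 N.
Since |67.12| ≤ 109 N, the machine part remains in static equilibrium and friction takes exactly the required value.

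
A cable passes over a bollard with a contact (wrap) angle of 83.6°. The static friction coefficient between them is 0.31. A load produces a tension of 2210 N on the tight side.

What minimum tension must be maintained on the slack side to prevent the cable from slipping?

Capstan equation at impending slip: T_tight/T_slack = e^{μβ}.
β = 83.6° = 1.459 rad; e^{μβ} = e^{0.31×1.459} = 1.572.
T_slack = T_tight / e^{μβ} = 2210 / 1.572 = 1410 N.

T_min ≈ 1410 N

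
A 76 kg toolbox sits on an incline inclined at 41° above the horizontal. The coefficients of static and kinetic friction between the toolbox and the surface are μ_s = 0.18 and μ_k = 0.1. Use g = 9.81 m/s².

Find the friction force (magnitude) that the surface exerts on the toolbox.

The normal reaction is N = m g cos θ = 562.7 N.
For equilibrium along the incline, friction must balance the weight component: f = m g sin θ = 489.1 N up the slope.
The static-friction ceiling is μ_s N = 0.18 × 562.7 = 101.3 N.
|489.1| exceeds 101.3 N, so the toolbox slips down-slope; friction is kinetic, f = μ_k N = 0.1×562.7 = 56.3 N.

f ≈ 56.3 N (up the incline)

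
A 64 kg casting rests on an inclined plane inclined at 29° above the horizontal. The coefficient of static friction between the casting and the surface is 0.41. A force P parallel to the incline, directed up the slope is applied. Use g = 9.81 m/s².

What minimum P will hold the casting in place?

The casting tends to slide down (tan θ > μ_s), so at the point of impending slip friction acts up-slope at its limit: f = μ_s N.
P is parallel to the surface, so N = m g cos θ = 549 N.
Along the incline: P + μ_s N = m g sin θ, so P = 304 − 0.41×549 = 79.2 N.

P_min ≈ 79.2 N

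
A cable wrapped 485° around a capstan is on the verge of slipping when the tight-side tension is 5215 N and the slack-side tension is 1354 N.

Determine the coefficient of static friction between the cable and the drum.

T₂/T₁ = e^{μβ} → μ = ln(T₂/T₁)/β.
β = 485° = 8.465 rad.
μ = ln(5215/1354)/8.465 = ln(3.852)/8.465 = 0.159.

μ ≈ 0.159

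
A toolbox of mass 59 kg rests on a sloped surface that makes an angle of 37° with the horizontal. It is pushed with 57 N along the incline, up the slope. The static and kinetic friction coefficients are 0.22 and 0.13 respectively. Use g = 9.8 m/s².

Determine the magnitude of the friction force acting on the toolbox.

Perpendicular to the surface, N = m g cos θ = 59·9.8·cos 37° = 461.8 N.
The friction needed for equilibrium is m g sin θ − P = 348 − 57 = 291 N, measured positive up-slope.
The static-friction ceiling is μ_s N = 0.22 × 461.8 = 101.6 N.
Since |291| > 101.6 N, static friction cannot hold it; the toolbox slides down the incline and kinetic friction applies: f = μ_k N = 0.13 × 461.8 = 60 N.

f ≈ 60 N (up the incline)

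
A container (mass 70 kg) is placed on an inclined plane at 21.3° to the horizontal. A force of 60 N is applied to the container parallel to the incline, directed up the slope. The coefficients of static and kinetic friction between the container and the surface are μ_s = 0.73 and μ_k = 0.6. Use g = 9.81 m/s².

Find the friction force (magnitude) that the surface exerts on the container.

The normal reaction is N = m g cos θ = 639.8 N.
For equilibrium along the incline the friction force must supply f = m g sin θ − P = 249.4 − 60 = 189.4 N (positive meaning up-slope).
Maximum static friction available: μ_s N = 0.73 × 639.8 = 467 N.
Since |189.4| ≤ 467 N, static friction is sufficient; f equals the required value, not μ_s N.

f ≈ 189 N (up the incline)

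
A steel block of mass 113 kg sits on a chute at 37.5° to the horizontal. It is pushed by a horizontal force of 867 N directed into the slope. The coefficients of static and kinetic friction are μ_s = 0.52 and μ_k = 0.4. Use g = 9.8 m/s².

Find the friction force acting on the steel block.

f ≈ 13.7 N (down the incline)

The horizontal push has a component P sin θ into the surface, so N = m g cos θ + P sin θ = 878.6 + 527.8 = 1406 N.
Parallel to the incline: P cos θ − m g sin θ = 687.8 − 674.1 = 13.69 N; the friction needed to balance this is 13.69 N acting down the slope.
Maximum static friction: μ_s N = 0.52 × 1406 = 731.3 N.
Since 13.69 N is within the 731.3 N limit, the steel block stays put and friction is exactly 13.7 N.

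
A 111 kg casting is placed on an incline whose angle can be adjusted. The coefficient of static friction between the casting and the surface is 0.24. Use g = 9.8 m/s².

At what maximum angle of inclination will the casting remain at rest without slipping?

At the slip threshold, m g sin θ = μ_s · m g cos θ, so tan θ = μ_s.
θ_max = arctan(0.24) = 13.5°.

θ_max ≈ 13.5°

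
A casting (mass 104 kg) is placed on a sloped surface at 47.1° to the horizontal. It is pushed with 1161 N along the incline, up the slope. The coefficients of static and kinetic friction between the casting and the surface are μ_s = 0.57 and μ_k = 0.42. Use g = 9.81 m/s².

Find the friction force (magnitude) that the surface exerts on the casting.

Normal force: N = m g cos θ = 104 × 9.81 × cos 47.1° = 694.5 N.
The friction needed for equilibrium is m g sin θ − P = 747.4 − 1161 = -413.6 N, measured positive up-slope.
Maximum static friction available: μ_s N = 0.57 × 694.5 = 395.9 N.
Since |-413.6| > 395.9 N, static friction cannot hold it; the casting slides up the incline and kinetic friction applies: f = μ_k N = 0.42 × 694.5 = 292 N.

f ≈ 292 N (down the incline)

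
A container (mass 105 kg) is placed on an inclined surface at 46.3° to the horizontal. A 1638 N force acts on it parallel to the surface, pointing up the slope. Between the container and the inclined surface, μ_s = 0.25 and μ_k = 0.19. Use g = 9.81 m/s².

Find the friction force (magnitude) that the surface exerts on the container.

Normal force: N = m g cos θ = 105 × 9.81 × cos 46.3° = 711.6 N.
For equilibrium along the incline the friction force must supply f = m g sin θ − P = 744.7 − 1638 = -893.3 N (positive meaning up-slope).
Maximum static friction available: μ_s N = 0.25 × 711.6 = 177.9 N.
Since |-893.3| > 177.9 N, static friction cannot hold it; the container slides up the incline and kinetic friction applies: f = μ_k N = 0.19 × 711.6 = 135 N.

f ≈ 135 N (down the incline)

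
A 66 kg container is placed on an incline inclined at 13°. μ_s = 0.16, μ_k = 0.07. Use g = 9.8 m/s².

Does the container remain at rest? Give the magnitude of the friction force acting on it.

f ≈ 44.1 N

N = m g cos θ = 630 N.
Down-slope weight component: m g sin θ = 145 N.
μ_s N = 101 N.
145 > 101 N, so it slides; kinetic friction f = μ_k N = 0.07×630 = 44.1 N.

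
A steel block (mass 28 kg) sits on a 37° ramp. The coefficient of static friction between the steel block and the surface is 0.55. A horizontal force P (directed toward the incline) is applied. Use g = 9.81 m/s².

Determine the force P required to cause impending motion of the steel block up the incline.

P ≈ 611 N

At impending motion up the slope, friction acts down-slope at its limit: f = μ_s N.
Perpendicular to the incline: N = m g cos θ + P sin θ.
Along the incline: P cos θ = m g sin θ + μ_s N = m g sin θ + μ_s (m g cos θ + P sin θ).
Solving, P (cos θ − μ_s sin θ) = m g (sin θ + μ_s cos θ), so P = 28×9.81×(sin 37° + 0.55 cos 37°)/(cos 37° − 0.55 sin 37°) = 275×1.041/0.4676 = 611 N.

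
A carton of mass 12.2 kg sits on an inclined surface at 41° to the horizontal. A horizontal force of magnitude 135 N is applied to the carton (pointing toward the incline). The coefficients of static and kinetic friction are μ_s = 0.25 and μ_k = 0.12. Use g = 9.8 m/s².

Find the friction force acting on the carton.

f ≈ 23.4 N (down the incline)

Resolve perpendicular to the incline: N = m g cos θ + P sin θ = 12.2×9.8×cos 41° + 135×sin 41° = 178.8 N.
Along the incline, the net driving force (taking up-slope positive) is P cos θ − m g sin θ = 101.9 − 78.44 = 23.45 N, so equilibrium requires friction f = -23.45 N (down-slope).
Maximum static friction: μ_s N = 0.25 × 178.8 = 44.7 N.
|f_req| = 23.45 ≤ 44.7 N → the carton is in equilibrium; friction equals the required value.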